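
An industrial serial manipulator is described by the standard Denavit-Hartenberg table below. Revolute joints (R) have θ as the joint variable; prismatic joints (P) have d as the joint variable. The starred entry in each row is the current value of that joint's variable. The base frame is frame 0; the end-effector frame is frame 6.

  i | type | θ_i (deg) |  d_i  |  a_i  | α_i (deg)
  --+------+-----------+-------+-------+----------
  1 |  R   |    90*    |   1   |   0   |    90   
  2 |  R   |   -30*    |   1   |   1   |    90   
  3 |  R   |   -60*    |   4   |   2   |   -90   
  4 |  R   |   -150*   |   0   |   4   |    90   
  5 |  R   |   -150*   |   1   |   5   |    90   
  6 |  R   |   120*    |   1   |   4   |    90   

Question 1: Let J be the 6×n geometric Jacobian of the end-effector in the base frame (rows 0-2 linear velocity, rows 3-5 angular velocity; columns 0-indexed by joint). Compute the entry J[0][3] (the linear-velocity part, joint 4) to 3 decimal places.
axis z_3 = (0.5000,0.7500,-0.4330); lever o_n−o_3 = (2.2925,-0.0727,3.9853)
cross product → J_v[:, 3] = (2.9575,-2.9853,-1.7557)
J_ω[:, 3] = z_3
entry J[0][3] = 2.9575

2.958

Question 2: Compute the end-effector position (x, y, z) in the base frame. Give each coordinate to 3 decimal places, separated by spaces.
after link 1: o_1 = (0.0000, 0.0000, 1.0000)
after link 2: o_2 = (1.0000, 0.8660, 0.5000)
after link 3: o_3 = (-0.7321, -0.2679, -3.4641)
after link 4: o_4 = (2.2679, -2.7679, -4.3301)
after link 5: o_5 = (-1.7966, -1.7201, -1.4351)
after link 6: o_6 = (1.5604, -0.3406, 0.5212)

1.560 -0.341 0.521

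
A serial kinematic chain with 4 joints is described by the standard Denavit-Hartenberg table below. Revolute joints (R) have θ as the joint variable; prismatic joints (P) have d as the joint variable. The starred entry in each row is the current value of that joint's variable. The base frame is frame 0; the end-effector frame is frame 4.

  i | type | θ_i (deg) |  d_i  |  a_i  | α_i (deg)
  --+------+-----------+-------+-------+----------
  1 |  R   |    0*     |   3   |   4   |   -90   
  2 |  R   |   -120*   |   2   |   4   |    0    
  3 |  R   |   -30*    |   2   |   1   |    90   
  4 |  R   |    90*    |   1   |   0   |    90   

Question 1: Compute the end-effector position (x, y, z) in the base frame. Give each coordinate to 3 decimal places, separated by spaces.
0.634 4.000 6.098

after link 1: o_1 = (4.0000, 0.0000, 3.0000)
after link 2: o_2 = (2.0000, 2.0000, 6.4641)
after link 3: o_3 = (1.1340, 4.0000, 6.9641)
after link 4: o_4 = (0.6340, 4.0000, 6.0981)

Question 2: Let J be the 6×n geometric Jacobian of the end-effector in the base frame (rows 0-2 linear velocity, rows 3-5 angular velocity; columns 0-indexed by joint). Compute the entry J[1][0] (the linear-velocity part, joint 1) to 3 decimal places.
axis z_0 = ẑ; lever o_n−o_0 = (0.6340,4.0000,6.0981)
cross product → J_v[:, 0] = (-4.0000,0.6340,0.0000)
J_ω[:, 0] = z_0
entry J[1][0] = 0.6340

0.634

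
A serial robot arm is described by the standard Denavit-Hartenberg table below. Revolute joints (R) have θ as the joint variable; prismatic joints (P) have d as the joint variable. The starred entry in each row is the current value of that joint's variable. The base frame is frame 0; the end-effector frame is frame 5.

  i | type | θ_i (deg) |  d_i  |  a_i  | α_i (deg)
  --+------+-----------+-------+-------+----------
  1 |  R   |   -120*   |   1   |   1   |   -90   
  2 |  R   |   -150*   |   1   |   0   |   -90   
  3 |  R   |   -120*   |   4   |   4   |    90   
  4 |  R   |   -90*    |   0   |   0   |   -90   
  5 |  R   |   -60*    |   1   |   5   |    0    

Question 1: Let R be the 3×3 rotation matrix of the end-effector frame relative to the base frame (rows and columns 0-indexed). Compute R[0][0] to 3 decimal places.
End-effector x-axis (col 0 of R) = (-0.5748,-0.1295,-0.8080)
R[0][0] = -0.5748

-0.575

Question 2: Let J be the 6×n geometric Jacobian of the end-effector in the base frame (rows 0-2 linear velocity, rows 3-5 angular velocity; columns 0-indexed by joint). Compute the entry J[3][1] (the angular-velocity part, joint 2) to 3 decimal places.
axis z_1 = (0.8660,-0.5000,0.0000); lever o_n−o_1 = (-0.3403,-6.9196,-1.8260)
cross product → J_v[:, 1] = (0.9130,1.5813,-6.1627)
J_ω[:, 1] = z_1
entry J[3][1] = 0.8660

0.866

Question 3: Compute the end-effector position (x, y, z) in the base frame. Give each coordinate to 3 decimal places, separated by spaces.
after link 1: o_1 = (-0.5000, -0.8660, 1.0000)
after link 2: o_2 = (0.3660, -1.3660, 1.0000)
after link 3: o_3 = (1.5000, -6.3301, 3.4641)
after link 4: o_4 = (1.5000, -6.3301, 3.4641)
after link 5: o_5 = (-0.8403, -7.7856, -0.8260)

-0.840 -7.786 -0.826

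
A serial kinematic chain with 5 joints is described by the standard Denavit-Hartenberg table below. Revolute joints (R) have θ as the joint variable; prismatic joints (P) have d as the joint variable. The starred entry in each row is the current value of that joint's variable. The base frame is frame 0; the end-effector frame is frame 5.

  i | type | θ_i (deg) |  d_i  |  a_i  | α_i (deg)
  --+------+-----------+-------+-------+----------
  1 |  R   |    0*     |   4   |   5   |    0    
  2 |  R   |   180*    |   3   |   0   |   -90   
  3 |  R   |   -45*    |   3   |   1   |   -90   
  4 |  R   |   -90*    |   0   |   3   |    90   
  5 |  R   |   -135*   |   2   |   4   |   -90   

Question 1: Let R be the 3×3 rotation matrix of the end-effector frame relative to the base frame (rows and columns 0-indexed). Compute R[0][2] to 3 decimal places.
End-effector z-axis (col 2 of R) = (0.5000,-0.7071,0.5000)
R[0][2] = 0.5000

0.500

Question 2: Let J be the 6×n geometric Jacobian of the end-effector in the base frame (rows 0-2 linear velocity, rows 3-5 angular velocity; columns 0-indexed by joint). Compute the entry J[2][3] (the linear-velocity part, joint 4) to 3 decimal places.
axis z_3 = (-0.7071,-0.0000,-0.7071); lever o_n−o_3 = (3.4142,-0.1716,0.5858)
cross product → J_v[:, 3] = (-0.1213,-2.0000,0.1213)
J_ω[:, 3] = z_3
entry J[2][3] = 0.1213

0.121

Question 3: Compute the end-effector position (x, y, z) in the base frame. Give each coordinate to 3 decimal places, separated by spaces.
7.707 -3.172 8.293

after link 1: o_1 = (5.0000, 0.0000, 4.0000)
after link 2: o_2 = (5.0000, 0.0000, 7.0000)
after link 3: o_3 = (4.2929, -3.0000, 7.7071)
after link 4: o_4 = (4.2929, -6.0000, 7.7071)
after link 5: o_5 = (7.7071, -3.1716, 8.2929)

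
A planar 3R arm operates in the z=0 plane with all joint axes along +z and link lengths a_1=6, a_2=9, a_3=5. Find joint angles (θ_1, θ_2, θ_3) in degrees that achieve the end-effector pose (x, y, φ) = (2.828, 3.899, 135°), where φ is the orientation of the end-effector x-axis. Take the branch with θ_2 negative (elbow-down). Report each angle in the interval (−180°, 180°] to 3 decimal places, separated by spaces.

wrist centre = target − a_3·(cos φ, sin φ) = (6.3635, 0.3635)
cos θ_2 = (40.6267−6²−9²)/(2·6·9) = -0.7072; θ_2 = -135.0043° (elbow-down)
β = atan2(0.3635,6.3635) = 3.2690°; ψ = atan2(-6.3635,-0.3644) = -93.2778°
θ_1 = β − ψ = 96.5468°
θ_3 = φ − θ_1 − θ_2 = 173.4575° (wrapped to (-180°,180°])

96.547 -135.004 173.458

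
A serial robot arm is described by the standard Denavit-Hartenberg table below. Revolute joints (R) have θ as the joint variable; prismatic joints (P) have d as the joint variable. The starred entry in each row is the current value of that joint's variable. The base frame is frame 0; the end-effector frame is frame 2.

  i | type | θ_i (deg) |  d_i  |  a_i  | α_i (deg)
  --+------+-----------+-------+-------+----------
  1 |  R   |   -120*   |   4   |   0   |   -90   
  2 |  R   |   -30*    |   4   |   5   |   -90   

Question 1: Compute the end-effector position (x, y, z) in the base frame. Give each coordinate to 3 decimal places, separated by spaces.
1.299 -5.750 6.500

after link 1: o_1 = (0.0000, 0.0000, 4.0000)
after link 2: o_2 = (1.2990, -5.7500, 6.5000)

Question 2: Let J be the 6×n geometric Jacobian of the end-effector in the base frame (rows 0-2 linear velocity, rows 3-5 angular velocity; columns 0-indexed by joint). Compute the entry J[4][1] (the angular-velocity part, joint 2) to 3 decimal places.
axis z_1 = (0.8660,-0.5000,0.0000); lever o_n−o_1 = (1.2990,-5.7500,2.5000)
cross product → J_v[:, 1] = (-1.2500,-2.1651,-4.3301)
J_ω[:, 1] = z_1
entry J[4][1] = -0.5000

-0.500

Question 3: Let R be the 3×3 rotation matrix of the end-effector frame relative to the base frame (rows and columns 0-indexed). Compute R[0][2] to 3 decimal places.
-0.250

End-effector z-axis (col 2 of R) = (-0.2500,-0.4330,-0.8660)
R[0][2] = -0.2500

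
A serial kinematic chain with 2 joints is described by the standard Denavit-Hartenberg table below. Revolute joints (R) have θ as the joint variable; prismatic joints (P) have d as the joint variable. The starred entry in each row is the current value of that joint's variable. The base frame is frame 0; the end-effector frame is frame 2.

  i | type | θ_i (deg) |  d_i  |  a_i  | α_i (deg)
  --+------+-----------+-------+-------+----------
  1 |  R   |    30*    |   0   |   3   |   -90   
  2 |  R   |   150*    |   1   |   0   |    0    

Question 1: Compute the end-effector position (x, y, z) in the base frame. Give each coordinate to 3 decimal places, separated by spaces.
2.098 2.366 0.000

after link 1: o_1 = (2.5981, 1.5000, 0.0000)
after link 2: o_2 = (2.0981, 2.3660, 0.0000)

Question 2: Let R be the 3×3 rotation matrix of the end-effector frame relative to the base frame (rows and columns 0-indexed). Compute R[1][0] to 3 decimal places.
End-effector x-axis (col 0 of R) = (-0.7500,-0.4330,-0.5000)
R[1][0] = -0.4330

-0.433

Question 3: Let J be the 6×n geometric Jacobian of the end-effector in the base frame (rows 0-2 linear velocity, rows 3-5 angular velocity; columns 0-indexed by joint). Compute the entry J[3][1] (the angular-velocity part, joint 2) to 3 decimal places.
-0.500

axis z_1 = (-0.5000,0.8660,0.0000); lever o_n−o_1 = (-0.5000,0.8660,0.0000)
cross product → J_v[:, 1] = (0.0000,-0.0000,0.0000)
J_ω[:, 1] = z_1
entry J[3][1] = -0.5000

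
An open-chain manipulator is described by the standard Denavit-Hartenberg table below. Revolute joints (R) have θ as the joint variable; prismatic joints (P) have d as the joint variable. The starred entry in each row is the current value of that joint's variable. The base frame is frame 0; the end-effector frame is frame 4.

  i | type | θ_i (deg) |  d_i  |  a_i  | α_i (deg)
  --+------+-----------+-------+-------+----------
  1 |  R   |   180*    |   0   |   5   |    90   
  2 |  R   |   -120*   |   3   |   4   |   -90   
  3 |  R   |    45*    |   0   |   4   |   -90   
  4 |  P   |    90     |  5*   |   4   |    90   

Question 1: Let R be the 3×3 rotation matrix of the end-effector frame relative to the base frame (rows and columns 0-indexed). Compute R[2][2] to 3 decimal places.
-0.612

End-effector z-axis (col 2 of R) = (0.3536,-0.7071,-0.6124)
R[2][2] = -0.6124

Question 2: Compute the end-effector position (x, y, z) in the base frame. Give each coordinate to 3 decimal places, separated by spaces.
after link 1: o_1 = (-5.0000, 0.0000, 0.0000)
after link 2: o_2 = (-3.0000, 3.0000, -3.4641)
after link 3: o_3 = (-1.5858, 0.1716, -5.9136)
after link 4: o_4 = (0.1105, -3.3640, -0.8517)

0.111 -3.364 -0.852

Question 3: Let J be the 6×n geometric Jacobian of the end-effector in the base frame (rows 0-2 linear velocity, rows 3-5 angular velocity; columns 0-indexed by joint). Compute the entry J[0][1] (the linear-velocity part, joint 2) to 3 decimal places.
-0.852

axis z_1 = (0.0000,1.0000,0.0000); lever o_n−o_1 = (5.1105,-3.3640,-0.8517)
cross product → J_v[:, 1] = (-0.8517,0.0000,-5.1105)
J_ω[:, 1] = z_1
entry J[0][1] = -0.8517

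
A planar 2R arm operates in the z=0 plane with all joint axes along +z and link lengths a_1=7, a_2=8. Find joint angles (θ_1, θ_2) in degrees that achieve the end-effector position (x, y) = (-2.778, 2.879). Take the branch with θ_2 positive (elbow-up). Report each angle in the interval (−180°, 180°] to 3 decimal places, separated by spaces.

cos θ_2 = (16.0059−7²−8²)/(2·7·8) = -0.8660; θ_2 = 149.9992° (elbow-up)
β = atan2(2.8790,-2.7780) = 133.9772°; ψ = atan2(4.0001,0.0719) = 88.9709°
θ_1 = β − ψ = 45.0062°

45.006 149.999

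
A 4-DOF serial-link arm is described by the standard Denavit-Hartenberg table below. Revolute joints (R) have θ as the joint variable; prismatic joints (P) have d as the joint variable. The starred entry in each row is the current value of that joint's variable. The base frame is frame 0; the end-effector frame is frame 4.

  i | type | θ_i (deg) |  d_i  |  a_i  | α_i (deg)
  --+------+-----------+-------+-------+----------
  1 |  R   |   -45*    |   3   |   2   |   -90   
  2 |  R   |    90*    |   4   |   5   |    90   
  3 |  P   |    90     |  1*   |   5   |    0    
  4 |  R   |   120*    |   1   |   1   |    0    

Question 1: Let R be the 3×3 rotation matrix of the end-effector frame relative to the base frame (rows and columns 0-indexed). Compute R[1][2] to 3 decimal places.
-0.707

End-effector z-axis (col 2 of R) = (0.7071,-0.7071,0.0000)
R[1][2] = -0.7071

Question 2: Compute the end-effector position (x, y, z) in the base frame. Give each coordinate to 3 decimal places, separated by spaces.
8.839 3.182 -1.134

after link 1: o_1 = (1.4142, -1.4142, 3.0000)
after link 2: o_2 = (4.2426, 1.4142, -2.0000)
after link 3: o_3 = (8.4853, 4.2426, -2.0000)
after link 4: o_4 = (8.8388, 3.1820, -1.1340)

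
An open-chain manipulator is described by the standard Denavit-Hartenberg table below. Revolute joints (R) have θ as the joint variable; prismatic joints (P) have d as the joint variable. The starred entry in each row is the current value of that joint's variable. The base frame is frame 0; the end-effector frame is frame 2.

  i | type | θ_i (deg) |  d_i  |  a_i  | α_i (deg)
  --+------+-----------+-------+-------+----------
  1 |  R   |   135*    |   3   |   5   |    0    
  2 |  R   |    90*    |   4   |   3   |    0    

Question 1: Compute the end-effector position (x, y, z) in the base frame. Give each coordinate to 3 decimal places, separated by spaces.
-5.657 1.414 7.000

after link 1: o_1 = (-3.5355, 3.5355, 3.0000)
after link 2: o_2 = (-5.6569, 1.4142, 7.0000)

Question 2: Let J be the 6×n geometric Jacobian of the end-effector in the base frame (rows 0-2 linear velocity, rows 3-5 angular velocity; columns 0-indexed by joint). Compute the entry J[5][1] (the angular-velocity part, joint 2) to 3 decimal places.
1.000

axis z_1 = (0.0000,0.0000,1.0000); lever o_n−o_1 = (-2.1213,-2.1213,4.0000)
cross product → J_v[:, 1] = (2.1213,-2.1213,0.0000)
J_ω[:, 1] = z_1
entry J[5][1] = 1.0000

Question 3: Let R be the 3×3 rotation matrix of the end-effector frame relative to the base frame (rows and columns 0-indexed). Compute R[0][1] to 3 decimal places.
0.707

End-effector y-axis (col 1 of R) = (0.7071,-0.7071,0.0000)
R[0][1] = 0.7071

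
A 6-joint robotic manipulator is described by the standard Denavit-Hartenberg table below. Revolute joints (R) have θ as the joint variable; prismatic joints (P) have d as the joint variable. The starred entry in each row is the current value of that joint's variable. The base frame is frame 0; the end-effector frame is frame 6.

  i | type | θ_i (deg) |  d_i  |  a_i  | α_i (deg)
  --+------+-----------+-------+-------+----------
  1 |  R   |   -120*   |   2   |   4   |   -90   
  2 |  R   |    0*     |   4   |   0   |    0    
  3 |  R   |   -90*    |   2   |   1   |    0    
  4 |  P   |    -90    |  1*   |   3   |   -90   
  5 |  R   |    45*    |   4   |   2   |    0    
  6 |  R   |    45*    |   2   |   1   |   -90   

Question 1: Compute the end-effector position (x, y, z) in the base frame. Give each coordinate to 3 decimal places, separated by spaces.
4.179 -1.934 9.000

after link 1: o_1 = (-2.0000, -3.4641, 2.0000)
after link 2: o_2 = (1.4641, -5.4641, 2.0000)
after link 3: o_3 = (3.1962, -6.4641, 3.0000)
after link 4: o_4 = (5.5622, -4.3660, 3.0000)
after link 5: o_5 = (5.0445, -2.4342, 7.0000)
after link 6: o_6 = (4.1785, -1.9342, 9.0000)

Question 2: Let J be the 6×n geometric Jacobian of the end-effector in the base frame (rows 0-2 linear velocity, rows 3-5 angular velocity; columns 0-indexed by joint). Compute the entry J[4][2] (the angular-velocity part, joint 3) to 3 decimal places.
axis z_2 = (0.8660,-0.5000,0.0000); lever o_n−o_2 = (2.7144,3.5299,7.0000)
cross product → J_v[:, 2] = (-3.5000,-6.0622,4.4142)
J_ω[:, 2] = z_2
entry J[4][2] = -0.5000

-0.500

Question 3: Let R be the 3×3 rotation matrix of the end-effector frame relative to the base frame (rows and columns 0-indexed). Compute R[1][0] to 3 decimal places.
End-effector x-axis (col 0 of R) = (-0.8660,0.5000,0.0000)
R[1][0] = 0.5000

0.500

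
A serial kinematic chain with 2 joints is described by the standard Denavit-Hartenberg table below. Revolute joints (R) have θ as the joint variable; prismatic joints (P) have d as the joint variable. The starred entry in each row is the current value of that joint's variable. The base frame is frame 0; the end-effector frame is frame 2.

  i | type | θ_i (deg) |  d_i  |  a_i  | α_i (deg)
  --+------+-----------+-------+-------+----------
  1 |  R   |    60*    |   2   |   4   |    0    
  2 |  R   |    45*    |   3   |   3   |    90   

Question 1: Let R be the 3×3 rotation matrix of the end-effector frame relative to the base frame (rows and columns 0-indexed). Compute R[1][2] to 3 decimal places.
End-effector z-axis (col 2 of R) = (0.9659,0.2588,0.0000)
R[1][2] = 0.2588

0.259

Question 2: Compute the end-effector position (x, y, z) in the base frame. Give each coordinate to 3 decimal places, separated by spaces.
after link 1: o_1 = (2.0000, 3.4641, 2.0000)
after link 2: o_2 = (1.2235, 6.3619, 5.0000)

1.224 6.362 5.000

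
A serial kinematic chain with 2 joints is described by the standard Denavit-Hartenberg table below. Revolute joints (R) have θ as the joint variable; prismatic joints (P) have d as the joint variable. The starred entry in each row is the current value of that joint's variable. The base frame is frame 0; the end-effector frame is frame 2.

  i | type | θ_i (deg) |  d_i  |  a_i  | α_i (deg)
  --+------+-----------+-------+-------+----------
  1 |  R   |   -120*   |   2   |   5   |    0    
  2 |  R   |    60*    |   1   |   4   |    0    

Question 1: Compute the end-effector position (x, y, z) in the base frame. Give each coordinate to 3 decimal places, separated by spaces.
-0.500 -7.794 3.000

after link 1: o_1 = (-2.5000, -4.3301, 2.0000)
after link 2: o_2 = (-0.5000, -7.7942, 3.0000)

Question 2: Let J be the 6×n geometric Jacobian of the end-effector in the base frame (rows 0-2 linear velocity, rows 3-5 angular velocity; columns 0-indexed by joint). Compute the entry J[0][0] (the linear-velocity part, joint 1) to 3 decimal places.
axis z_0 = ẑ; lever o_n−o_0 = (-0.5000,-7.7942,3.0000)
cross product → J_v[:, 0] = (7.7942,-0.5000,0.0000)
J_ω[:, 0] = z_0
entry J[0][0] = 7.7942

7.794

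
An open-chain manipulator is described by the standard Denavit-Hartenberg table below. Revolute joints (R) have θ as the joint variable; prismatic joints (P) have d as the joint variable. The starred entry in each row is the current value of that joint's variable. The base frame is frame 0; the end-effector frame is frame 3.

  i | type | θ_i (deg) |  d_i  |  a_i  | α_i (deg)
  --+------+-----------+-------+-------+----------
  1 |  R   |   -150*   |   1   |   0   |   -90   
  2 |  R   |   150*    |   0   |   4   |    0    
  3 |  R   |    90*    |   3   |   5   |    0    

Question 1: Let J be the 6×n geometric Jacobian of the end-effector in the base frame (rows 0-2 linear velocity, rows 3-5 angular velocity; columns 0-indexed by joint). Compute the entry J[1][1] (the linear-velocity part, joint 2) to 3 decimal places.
axis z_1 = (0.5000,-0.8660,0.0000); lever o_n−o_1 = (6.6651,0.3840,2.3301)
cross product → J_v[:, 1] = (-2.0179,-1.1651,5.9641)
J_ω[:, 1] = z_1
entry J[1][1] = -1.1651

-1.165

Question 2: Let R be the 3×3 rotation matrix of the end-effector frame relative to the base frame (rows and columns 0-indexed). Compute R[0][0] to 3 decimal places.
End-effector x-axis (col 0 of R) = (0.4330,0.2500,0.8660)
R[0][0] = 0.4330

0.433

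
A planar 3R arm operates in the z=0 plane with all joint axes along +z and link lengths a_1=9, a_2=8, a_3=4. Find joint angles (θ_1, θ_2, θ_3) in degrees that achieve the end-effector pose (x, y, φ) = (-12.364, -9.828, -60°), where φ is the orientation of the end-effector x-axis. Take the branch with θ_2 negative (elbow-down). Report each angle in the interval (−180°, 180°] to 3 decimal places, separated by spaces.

wrist centre = target − a_3·(cos φ, sin φ) = (-14.3640, -6.3639)
cos θ_2 = (246.8237−9²−8²)/(2·9·8) = 0.7071; θ_2 = -44.9998° (elbow-down)
β = atan2(-6.3639,-14.3640) = -156.1045°; ψ = atan2(-5.6568,14.6569) = -21.1042°
θ_1 = β − ψ = -135.0004°
θ_3 = φ − θ_1 − θ_2 = 120.0002° (wrapped to (-180°,180°])

-135.000 -45.000 120.000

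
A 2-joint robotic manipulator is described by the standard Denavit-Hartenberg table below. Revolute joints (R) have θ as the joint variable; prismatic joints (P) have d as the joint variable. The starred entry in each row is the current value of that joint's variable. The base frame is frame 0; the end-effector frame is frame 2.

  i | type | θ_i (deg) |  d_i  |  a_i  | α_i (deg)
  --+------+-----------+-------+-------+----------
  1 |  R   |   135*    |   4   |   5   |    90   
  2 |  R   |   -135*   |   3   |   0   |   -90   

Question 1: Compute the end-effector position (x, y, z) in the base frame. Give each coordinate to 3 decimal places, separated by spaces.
-1.414 5.657 4.000

after link 1: o_1 = (-3.5355, 3.5355, 4.0000)
after link 2: o_2 = (-1.4142, 5.6569, 4.0000)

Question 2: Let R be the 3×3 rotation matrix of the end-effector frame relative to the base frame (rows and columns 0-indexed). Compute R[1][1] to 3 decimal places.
-0.707

End-effector y-axis (col 1 of R) = (-0.7071,-0.7071,-0.0000)
R[1][1] = -0.7071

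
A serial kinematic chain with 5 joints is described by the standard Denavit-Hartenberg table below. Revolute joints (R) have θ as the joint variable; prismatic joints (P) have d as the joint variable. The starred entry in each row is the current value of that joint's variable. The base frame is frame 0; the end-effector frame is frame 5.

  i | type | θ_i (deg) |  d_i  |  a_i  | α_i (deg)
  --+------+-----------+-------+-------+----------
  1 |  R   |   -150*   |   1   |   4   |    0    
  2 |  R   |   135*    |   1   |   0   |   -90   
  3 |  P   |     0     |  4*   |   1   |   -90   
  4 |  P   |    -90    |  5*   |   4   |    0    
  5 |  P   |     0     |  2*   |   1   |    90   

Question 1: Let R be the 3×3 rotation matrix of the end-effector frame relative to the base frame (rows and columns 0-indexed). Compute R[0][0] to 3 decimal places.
0.259

End-effector x-axis (col 0 of R) = (0.2588,0.9659,0.0000)
R[0][0] = 0.2588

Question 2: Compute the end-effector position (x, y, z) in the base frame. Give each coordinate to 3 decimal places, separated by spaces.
after link 1: o_1 = (-3.4641, -2.0000, 1.0000)
after link 2: o_2 = (-3.4641, -2.0000, 2.0000)
after link 3: o_3 = (-1.4629, 1.6049, 2.0000)
after link 4: o_4 = (-0.4276, 5.4686, -3.0000)
after link 5: o_5 = (-0.1688, 6.4345, -5.0000)

-0.169 6.435 -5.000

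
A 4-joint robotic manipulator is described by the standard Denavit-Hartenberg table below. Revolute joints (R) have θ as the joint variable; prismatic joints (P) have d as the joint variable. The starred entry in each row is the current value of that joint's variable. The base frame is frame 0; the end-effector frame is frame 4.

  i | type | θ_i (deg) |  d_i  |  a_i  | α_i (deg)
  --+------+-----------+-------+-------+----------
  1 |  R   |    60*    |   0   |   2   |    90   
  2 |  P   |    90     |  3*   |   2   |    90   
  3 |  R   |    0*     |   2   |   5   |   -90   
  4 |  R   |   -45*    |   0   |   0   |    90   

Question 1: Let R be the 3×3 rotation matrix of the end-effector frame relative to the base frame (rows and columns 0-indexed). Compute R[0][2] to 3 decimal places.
End-effector z-axis (col 2 of R) = (0.3536,0.6124,-0.7071)
R[0][2] = 0.3536

0.354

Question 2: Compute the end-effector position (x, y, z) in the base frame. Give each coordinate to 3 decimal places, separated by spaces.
4.598 1.964 7.000

after link 1: o_1 = (1.0000, 1.7321, 0.0000)
after link 2: o_2 = (3.5981, 0.2321, 2.0000)
after link 3: o_3 = (4.5981, 1.9641, 7.0000)
after link 4: o_4 = (4.5981, 1.9641, 7.0000)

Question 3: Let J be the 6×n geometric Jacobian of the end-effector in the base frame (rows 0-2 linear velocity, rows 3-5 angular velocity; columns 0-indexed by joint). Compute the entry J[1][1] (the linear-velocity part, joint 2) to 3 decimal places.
-0.500

prismatic axis z_1 = (0.8660,-0.5000,0.0000)
J_v[:, 1] = z_1; J_ω[:, 1] = (0,0,0)
entry J[1][1] = -0.5000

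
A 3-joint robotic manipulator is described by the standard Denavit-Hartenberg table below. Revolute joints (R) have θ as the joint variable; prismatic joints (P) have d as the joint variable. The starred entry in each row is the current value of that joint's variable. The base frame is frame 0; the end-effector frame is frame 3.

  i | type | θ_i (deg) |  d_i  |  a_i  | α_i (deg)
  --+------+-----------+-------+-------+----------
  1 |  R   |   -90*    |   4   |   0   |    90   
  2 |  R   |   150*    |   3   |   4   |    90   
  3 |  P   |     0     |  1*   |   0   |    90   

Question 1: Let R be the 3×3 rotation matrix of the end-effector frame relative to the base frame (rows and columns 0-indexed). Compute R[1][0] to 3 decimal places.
End-effector x-axis (col 0 of R) = (-0.0000,0.8660,0.5000)
R[1][0] = 0.8660

0.866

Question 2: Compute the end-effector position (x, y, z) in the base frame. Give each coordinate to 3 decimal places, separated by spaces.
after link 1: o_1 = (0.0000, 0.0000, 4.0000)
after link 2: o_2 = (-3.0000, 3.4641, 6.0000)
after link 3: o_3 = (-3.0000, 2.9641, 6.8660)

-3.000 2.964 6.866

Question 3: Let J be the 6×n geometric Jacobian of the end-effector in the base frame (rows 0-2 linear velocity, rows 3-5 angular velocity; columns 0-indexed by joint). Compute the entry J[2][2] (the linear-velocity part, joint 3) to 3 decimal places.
0.866

prismatic axis z_2 = (0.0000,-0.5000,0.8660)
J_v[:, 2] = z_2; J_ω[:, 2] = (0,0,0)
entry J[2][2] = 0.8660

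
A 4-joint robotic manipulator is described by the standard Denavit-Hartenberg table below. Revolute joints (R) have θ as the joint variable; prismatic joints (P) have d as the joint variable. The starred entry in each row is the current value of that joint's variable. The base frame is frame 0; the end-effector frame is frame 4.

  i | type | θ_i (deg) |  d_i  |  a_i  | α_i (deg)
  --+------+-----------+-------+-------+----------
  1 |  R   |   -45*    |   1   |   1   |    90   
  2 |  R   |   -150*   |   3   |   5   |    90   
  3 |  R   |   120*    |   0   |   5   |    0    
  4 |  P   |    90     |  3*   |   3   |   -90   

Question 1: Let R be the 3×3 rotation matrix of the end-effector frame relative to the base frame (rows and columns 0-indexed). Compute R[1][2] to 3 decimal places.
End-effector z-axis (col 2 of R) = (0.3062,0.9186,-0.2500)
R[1][2] = 0.9186

0.919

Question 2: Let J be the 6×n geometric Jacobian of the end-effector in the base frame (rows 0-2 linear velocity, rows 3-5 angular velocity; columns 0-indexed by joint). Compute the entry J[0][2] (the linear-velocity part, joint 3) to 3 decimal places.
axis z_2 = (-0.3536,0.3536,0.8660); lever o_n−o_2 = (0.0601,-4.0625,5.1471)
cross product → J_v[:, 2] = (5.3380,1.8718,1.4151)
J_ω[:, 2] = z_2
entry J[0][2] = 5.3380

5.338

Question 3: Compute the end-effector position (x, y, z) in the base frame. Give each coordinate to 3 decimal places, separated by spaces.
after link 1: o_1 = (0.7071, -0.7071, 1.0000)
after link 2: o_2 = (-4.4761, 0.2334, -1.5000)
after link 3: o_3 = (-6.0070, -4.3594, -0.2500)
after link 4: o_4 = (-4.4160, -3.8290, 3.6471)

-4.416 -3.829 3.647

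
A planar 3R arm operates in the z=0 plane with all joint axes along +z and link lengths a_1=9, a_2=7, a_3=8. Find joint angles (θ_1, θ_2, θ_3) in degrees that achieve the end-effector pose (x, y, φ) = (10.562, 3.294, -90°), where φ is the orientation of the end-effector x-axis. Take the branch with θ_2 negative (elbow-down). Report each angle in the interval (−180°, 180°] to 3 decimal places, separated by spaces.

wrist centre = target − a_3·(cos φ, sin φ) = (10.5620, 11.2940)
cos θ_2 = (239.1103−9²−7²)/(2·9·7) = 0.8660; θ_2 = -30.0081° (elbow-down)
β = atan2(11.2940,10.5620) = 46.9182°; ψ = atan2(-3.5009,15.0617) = -13.0852°
θ_1 = β − ψ = 60.0034°
θ_3 = φ − θ_1 − θ_2 = -119.9953° (wrapped to (-180°,180°])

60.003 -30.008 -119.995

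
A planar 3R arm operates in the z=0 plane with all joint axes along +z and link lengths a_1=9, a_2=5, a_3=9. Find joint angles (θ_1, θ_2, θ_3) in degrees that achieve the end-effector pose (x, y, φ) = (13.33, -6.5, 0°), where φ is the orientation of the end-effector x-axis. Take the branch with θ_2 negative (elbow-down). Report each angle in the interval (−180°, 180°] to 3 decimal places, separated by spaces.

-22.660 -120.001 142.661

wrist centre = target − a_3·(cos φ, sin φ) = (4.3300, -6.5000)
cos θ_2 = (60.9989−9²−5²)/(2·9·5) = -0.5000; θ_2 = -120.0008° (elbow-down)
β = atan2(-6.5000,4.3300) = -56.3303°; ψ = atan2(-4.3301,6.4999) = -33.6705°
θ_1 = β − ψ = -22.6597°
θ_3 = φ − θ_1 − θ_2 = 142.6606° (wrapped to (-180°,180°])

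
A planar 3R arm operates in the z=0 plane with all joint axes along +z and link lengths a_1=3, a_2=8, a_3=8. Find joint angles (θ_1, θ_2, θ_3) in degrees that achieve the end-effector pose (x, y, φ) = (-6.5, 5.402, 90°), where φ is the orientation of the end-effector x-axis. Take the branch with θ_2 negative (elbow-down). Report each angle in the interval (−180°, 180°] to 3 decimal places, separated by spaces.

wrist centre = target − a_3·(cos φ, sin φ) = (-6.5000, -2.5980)
cos θ_2 = (48.9996−3²−8²)/(2·3·8) = -0.5000; θ_2 = -120.0005° (elbow-down)
β = atan2(-2.5980,-6.5000) = -158.2138°; ψ = atan2(-6.9282,-1.0001) = -98.2138°
θ_1 = β − ψ = -60.0000°
θ_3 = φ − θ_1 − θ_2 = -89.9995° (wrapped to (-180°,180°])

-60.000 -120.001 -89.999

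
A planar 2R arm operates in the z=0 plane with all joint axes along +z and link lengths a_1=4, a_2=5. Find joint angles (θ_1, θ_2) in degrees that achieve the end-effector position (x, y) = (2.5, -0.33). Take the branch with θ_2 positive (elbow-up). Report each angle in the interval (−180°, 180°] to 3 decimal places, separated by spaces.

cos θ_2 = (6.3589−4²−5²)/(2·4·5) = -0.8660; θ_2 = 150.0002° (elbow-up)
β = atan2(-0.3300,2.5000) = -7.5196°; ψ = atan2(2.5000,-0.3301) = 97.5227°
θ_1 = β − ψ = -105.0423°

-105.042 150.000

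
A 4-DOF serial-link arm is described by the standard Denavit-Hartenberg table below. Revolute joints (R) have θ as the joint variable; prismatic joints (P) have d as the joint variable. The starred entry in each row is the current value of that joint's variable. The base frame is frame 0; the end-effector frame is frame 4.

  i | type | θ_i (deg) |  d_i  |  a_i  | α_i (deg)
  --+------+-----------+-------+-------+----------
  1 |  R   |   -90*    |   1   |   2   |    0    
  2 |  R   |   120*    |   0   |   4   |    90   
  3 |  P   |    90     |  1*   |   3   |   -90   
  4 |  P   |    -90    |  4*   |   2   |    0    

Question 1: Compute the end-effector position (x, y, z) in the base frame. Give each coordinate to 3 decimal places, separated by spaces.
1.500 -4.598 4.000

after link 1: o_1 = (0.0000, -2.0000, 1.0000)
after link 2: o_2 = (3.4641, -0.0000, 1.0000)
after link 3: o_3 = (3.9641, -0.8660, 4.0000)
after link 4: o_4 = (1.5000, -4.5981, 4.0000)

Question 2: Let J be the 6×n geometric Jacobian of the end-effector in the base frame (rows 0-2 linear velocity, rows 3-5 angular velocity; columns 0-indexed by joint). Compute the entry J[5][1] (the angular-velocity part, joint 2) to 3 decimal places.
axis z_1 = (0.0000,0.0000,1.0000); lever o_n−o_1 = (1.5000,-2.5981,3.0000)
cross product → J_v[:, 1] = (2.5981,1.5000,-0.0000)
J_ω[:, 1] = z_1
entry J[5][1] = 1.0000

1.000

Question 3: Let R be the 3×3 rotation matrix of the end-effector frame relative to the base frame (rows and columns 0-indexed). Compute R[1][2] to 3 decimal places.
End-effector z-axis (col 2 of R) = (-0.8660,-0.5000,0.0000)
R[1][2] = -0.5000

-0.500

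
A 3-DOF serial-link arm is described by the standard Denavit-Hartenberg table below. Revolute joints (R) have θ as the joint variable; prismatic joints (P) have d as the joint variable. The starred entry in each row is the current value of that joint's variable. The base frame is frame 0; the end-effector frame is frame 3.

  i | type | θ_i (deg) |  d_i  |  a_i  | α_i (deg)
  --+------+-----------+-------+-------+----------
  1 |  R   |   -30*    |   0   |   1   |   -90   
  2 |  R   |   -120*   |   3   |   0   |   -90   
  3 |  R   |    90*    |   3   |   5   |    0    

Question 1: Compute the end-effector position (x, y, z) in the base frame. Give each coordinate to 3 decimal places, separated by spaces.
2.116 -3.531 1.500

after link 1: o_1 = (0.8660, -0.5000, 0.0000)
after link 2: o_2 = (2.3660, 2.0981, 0.0000)
after link 3: o_3 = (2.1160, -3.5311, 1.5000)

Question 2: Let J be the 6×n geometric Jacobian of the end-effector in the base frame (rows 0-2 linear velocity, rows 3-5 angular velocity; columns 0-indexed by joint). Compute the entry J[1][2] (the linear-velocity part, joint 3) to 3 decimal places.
-1.250

axis z_2 = (0.7500,-0.4330,0.5000); lever o_n−o_2 = (-0.2500,-5.6292,1.5000)
cross product → J_v[:, 2] = (2.1651,-1.2500,-4.3301)
J_ω[:, 2] = z_2
entry J[1][2] = -1.2500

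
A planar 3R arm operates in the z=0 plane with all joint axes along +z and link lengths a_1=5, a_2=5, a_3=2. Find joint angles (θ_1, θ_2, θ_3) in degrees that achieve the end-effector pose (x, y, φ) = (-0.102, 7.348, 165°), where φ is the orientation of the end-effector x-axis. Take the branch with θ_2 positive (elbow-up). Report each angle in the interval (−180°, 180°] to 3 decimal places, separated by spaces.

wrist centre = target − a_3·(cos φ, sin φ) = (1.8299, 6.8304)
cos θ_2 = (50.0022−5²−5²)/(2·5·5) = 0.0000; θ_2 = 89.9975° (elbow-up)
β = atan2(6.8304,1.8299) = 75.0026°; ψ = atan2(5.0000,5.0002) = 44.9987°
θ_1 = β − ψ = 30.0039°
θ_3 = φ − θ_1 − θ_2 = 44.9986° (wrapped to (-180°,180°])

30.004 89.997 44.999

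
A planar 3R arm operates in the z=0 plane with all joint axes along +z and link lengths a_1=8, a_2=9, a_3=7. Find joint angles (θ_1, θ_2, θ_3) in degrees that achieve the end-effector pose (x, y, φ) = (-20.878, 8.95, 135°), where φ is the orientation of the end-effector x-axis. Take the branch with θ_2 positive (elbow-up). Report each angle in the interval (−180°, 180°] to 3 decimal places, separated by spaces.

150.001 29.997 -44.998

wrist centre = target − a_3·(cos φ, sin φ) = (-15.9283, 4.0003)
cos θ_2 = (269.7112−8²−9²)/(2·8·9) = 0.8661; θ_2 = 29.9971° (elbow-up)
β = atan2(4.0003,-15.9283) = 165.9022°; ψ = atan2(4.4996,15.7945) = 15.9015°
θ_1 = β − ψ = 150.0007°
θ_3 = φ − θ_1 − θ_2 = -44.9978° (wrapped to (-180°,180°])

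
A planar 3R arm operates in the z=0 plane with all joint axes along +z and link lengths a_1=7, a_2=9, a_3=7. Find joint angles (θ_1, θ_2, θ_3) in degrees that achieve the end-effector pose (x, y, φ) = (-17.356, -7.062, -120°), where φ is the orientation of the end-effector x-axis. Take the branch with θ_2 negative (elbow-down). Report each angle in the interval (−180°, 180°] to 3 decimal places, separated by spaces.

wrist centre = target − a_3·(cos φ, sin φ) = (-13.8560, -0.9998)
cos θ_2 = (192.9884−7²−9²)/(2·7·9) = 0.4999; θ_2 = -60.0061° (elbow-down)
β = atan2(-0.9998,-13.8560) = -175.8728°; ψ = atan2(-7.7947,11.4992) = -34.1314°
θ_1 = β − ψ = -141.7414°
θ_3 = φ − θ_1 − θ_2 = 81.7475° (wrapped to (-180°,180°])

-141.741 -60.006 81.748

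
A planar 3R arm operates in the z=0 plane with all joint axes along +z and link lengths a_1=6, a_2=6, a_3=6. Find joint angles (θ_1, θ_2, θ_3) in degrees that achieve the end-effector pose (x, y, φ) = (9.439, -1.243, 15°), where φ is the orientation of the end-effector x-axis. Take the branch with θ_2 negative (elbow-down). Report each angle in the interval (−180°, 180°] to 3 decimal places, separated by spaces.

29.996 -134.996 120.000

wrist centre = target − a_3·(cos φ, sin φ) = (3.6434, -2.7959)
cos θ_2 = (21.0918−6²−6²)/(2·6·6) = -0.7071; θ_2 = -134.9960° (elbow-down)
β = atan2(-2.7959,3.6434) = -37.5020°; ψ = atan2(-4.2429,1.7577) = -67.4980°
θ_1 = β − ψ = 29.9960°
θ_3 = φ − θ_1 − θ_2 = 120.0000° (wrapped to (-180°,180°])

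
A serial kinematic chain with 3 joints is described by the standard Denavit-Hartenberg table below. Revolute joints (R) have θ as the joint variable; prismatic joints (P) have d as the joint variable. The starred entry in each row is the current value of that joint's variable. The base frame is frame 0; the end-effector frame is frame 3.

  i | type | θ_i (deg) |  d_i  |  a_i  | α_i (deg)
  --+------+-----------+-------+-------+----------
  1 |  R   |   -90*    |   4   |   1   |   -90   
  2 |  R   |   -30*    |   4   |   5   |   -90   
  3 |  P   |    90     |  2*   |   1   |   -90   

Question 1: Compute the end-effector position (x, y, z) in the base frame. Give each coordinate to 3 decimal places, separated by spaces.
3.000 -6.330 4.768

after link 1: o_1 = (0.0000, -1.0000, 4.0000)
after link 2: o_2 = (4.0000, -5.3301, 6.5000)
after link 3: o_3 = (3.0000, -6.3301, 4.7679)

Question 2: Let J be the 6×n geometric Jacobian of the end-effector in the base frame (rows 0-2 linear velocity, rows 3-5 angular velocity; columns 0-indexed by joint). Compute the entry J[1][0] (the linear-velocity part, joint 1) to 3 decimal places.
3.000

axis z_0 = ẑ; lever o_n−o_0 = (3.0000,-6.3301,4.7679)
cross product → J_v[:, 0] = (6.3301,3.0000,-0.0000)
J_ω[:, 0] = z_0
entry J[1][0] = 3.0000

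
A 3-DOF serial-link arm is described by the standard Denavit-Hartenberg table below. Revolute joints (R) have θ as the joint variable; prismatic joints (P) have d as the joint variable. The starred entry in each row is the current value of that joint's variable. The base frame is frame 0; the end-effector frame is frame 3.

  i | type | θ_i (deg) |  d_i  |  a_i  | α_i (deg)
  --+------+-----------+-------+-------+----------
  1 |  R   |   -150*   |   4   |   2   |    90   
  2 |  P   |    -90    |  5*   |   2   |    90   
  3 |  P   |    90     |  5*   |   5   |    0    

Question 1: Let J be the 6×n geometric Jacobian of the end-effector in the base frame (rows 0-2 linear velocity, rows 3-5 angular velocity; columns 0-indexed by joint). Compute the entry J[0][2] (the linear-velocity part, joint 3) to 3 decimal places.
0.866

prismatic axis z_2 = (0.8660,0.5000,-0.0000)
J_v[:, 2] = z_2; J_ω[:, 2] = (0,0,0)
entry J[0][2] = 0.8660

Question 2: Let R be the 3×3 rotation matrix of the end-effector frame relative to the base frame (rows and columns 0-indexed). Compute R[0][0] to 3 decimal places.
End-effector x-axis (col 0 of R) = (-0.5000,0.8660,0.0000)
R[0][0] = -0.5000

-0.500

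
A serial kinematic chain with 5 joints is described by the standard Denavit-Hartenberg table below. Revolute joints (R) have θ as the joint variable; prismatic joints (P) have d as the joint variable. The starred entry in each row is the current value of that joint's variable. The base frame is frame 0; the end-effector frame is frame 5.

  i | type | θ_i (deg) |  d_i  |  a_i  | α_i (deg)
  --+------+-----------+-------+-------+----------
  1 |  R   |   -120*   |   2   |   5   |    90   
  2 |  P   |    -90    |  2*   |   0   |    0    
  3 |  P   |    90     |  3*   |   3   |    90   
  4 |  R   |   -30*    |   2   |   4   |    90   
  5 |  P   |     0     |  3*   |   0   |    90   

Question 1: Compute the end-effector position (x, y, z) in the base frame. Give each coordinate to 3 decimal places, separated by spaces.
after link 1: o_1 = (-2.5000, -4.3301, 2.0000)
after link 2: o_2 = (-4.2321, -3.3301, 2.0000)
after link 3: o_3 = (-8.3301, -4.4282, 2.0000)
after link 4: o_4 = (-8.3301, -8.4282, -0.0000)
after link 5: o_5 = (-5.3301, -8.4282, -0.0000)

-5.330 -8.428 -0.000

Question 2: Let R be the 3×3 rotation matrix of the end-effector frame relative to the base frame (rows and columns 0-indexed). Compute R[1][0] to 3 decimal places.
-1.000

End-effector x-axis (col 0 of R) = (0.0000,-1.0000,-0.0000)
R[1][0] = -1.0000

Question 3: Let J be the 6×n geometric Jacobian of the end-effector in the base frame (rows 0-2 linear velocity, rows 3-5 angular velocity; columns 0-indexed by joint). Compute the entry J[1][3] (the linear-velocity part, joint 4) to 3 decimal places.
axis z_3 = (-0.0000,0.0000,-1.0000); lever o_n−o_3 = (3.0000,-4.0000,-2.0000)
cross product → J_v[:, 3] = (-4.0000,-3.0000,0.0000)
J_ω[:, 3] = z_3
entry J[1][3] = -3.0000

-3.000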